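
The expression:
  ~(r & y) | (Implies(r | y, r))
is always true.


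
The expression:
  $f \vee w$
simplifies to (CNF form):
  $f \vee w$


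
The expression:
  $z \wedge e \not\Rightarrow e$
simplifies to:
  $\text{False}$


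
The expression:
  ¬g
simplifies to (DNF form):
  ¬g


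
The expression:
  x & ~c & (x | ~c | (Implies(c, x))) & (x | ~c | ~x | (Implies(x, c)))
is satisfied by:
  {x: True, c: False}


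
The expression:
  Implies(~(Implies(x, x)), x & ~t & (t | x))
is always true.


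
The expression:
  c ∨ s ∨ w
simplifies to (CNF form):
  c ∨ s ∨ w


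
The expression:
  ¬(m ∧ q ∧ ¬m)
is always true.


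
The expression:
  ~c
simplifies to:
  ~c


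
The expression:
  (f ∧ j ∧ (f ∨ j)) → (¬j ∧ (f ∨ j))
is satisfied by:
  {j: False, f: False}
  {f: True, j: False}
  {j: True, f: False}


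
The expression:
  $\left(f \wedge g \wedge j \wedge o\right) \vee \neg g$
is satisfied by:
  {f: True, j: True, o: True, g: False}
  {f: True, j: True, o: False, g: False}
  {f: True, o: True, j: False, g: False}
  {f: True, o: False, j: False, g: False}
  {j: True, o: True, f: False, g: False}
  {j: True, o: False, f: False, g: False}
  {o: True, f: False, j: False, g: False}
  {o: False, f: False, j: False, g: False}
  {g: True, f: True, j: True, o: True}


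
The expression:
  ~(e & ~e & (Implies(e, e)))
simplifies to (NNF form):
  True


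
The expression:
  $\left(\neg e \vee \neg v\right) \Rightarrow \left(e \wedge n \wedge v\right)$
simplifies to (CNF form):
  $e \wedge v$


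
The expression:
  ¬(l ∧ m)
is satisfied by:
  {l: False, m: False}
  {m: True, l: False}
  {l: True, m: False}


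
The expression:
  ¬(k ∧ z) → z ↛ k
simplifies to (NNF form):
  z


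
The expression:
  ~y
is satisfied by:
  {y: False}


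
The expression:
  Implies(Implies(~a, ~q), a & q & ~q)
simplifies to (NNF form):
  q & ~a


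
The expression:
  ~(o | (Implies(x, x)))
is never true.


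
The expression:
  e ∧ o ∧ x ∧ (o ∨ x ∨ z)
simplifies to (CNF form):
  e ∧ o ∧ x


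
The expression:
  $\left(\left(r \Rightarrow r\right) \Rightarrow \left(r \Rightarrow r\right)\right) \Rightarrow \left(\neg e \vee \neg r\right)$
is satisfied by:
  {e: False, r: False}
  {r: True, e: False}
  {e: True, r: False}


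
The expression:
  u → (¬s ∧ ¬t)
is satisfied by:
  {s: False, u: False, t: False}
  {t: True, s: False, u: False}
  {s: True, t: False, u: False}
  {t: True, s: True, u: False}
  {u: True, t: False, s: False}


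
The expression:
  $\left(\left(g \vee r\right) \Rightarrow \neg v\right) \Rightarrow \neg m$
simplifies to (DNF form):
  $\left(g \wedge v\right) \vee \left(r \wedge v\right) \vee \neg m$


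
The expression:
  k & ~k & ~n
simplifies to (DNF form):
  False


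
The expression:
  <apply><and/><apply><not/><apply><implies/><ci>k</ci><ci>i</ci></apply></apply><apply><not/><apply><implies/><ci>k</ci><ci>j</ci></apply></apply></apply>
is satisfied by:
  {k: True, i: False, j: False}


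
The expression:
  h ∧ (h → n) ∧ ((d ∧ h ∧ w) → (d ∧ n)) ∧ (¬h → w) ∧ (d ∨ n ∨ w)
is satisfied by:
  {h: True, n: True}


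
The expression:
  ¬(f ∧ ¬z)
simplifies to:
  z ∨ ¬f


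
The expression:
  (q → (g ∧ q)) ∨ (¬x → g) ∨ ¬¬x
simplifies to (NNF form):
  g ∨ x ∨ ¬q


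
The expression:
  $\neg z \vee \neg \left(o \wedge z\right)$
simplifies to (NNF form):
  $\neg o \vee \neg z$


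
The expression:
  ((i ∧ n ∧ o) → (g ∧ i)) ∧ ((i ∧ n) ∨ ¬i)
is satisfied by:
  {n: True, g: True, o: False, i: False}
  {n: True, g: False, o: False, i: False}
  {n: True, o: True, g: True, i: False}
  {n: True, o: True, g: False, i: False}
  {g: True, n: False, o: False, i: False}
  {n: False, g: False, o: False, i: False}
  {o: True, g: True, n: False, i: False}
  {o: True, n: False, g: False, i: False}
  {n: True, i: True, g: True, o: False}
  {n: True, i: True, g: False, o: False}
  {n: True, i: True, o: True, g: True}


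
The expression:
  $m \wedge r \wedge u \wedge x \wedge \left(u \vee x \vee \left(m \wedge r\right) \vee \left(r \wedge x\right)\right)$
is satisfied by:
  {r: True, m: True, u: True, x: True}


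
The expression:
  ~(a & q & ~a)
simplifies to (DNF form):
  True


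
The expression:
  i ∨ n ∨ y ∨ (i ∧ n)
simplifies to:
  i ∨ n ∨ y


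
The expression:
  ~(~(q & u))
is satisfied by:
  {u: True, q: True}


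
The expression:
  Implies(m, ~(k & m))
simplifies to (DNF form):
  ~k | ~m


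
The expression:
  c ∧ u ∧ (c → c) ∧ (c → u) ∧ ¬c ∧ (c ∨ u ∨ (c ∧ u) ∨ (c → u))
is never true.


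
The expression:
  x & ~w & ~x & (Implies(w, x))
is never true.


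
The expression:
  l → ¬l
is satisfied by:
  {l: False}


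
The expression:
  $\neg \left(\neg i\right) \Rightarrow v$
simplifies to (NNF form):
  $v \vee \neg i$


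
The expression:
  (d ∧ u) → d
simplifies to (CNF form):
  True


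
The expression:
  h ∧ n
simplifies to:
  h ∧ n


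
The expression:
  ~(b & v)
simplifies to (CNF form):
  ~b | ~v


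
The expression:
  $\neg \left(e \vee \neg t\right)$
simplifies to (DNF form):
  $t \wedge \neg e$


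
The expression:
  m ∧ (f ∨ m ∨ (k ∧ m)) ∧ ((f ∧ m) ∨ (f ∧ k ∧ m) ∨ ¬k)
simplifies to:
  m ∧ (f ∨ ¬k)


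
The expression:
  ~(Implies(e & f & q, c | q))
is never true.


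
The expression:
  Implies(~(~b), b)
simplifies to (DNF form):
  True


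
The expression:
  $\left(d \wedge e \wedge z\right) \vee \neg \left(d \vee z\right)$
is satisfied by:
  {e: True, z: False, d: False}
  {e: False, z: False, d: False}
  {d: True, z: True, e: True}


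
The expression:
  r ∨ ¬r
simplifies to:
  True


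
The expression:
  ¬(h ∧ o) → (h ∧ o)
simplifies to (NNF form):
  h ∧ o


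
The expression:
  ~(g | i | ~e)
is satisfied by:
  {e: True, g: False, i: False}


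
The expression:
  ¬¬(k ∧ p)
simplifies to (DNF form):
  k ∧ p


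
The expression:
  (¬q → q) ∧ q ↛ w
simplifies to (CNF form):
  q ∧ ¬w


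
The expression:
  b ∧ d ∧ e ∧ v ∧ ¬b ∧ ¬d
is never true.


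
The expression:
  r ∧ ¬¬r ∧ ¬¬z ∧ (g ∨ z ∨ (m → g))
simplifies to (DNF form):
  r ∧ z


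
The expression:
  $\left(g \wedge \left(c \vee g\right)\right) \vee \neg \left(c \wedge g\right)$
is always true.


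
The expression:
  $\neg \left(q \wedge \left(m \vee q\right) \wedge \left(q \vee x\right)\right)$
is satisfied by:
  {q: False}


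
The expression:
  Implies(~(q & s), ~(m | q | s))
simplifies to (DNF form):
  (q & s) | (q & ~q) | (q & s & ~m) | (q & s & ~s) | (q & ~m & ~q) | (q & ~q & ~s) | (s & ~m & ~s) | (~m & ~q & ~s)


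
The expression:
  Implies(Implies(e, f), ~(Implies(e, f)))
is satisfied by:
  {e: True, f: False}


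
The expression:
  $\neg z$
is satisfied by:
  {z: False}


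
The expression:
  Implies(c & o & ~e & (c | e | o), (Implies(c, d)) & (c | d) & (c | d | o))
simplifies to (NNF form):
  d | e | ~c | ~o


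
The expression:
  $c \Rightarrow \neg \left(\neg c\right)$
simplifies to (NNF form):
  $\text{True}$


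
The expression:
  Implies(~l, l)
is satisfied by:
  {l: True}


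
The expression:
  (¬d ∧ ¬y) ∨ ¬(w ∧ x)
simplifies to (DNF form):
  (¬d ∧ ¬y) ∨ ¬w ∨ ¬x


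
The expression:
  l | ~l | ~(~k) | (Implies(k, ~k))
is always true.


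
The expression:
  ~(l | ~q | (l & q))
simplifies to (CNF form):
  q & ~l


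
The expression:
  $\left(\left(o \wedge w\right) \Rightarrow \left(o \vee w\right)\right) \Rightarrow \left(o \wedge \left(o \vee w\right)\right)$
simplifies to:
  $o$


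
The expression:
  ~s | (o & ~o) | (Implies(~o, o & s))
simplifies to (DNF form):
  o | ~s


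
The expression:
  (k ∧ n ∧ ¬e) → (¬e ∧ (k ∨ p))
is always true.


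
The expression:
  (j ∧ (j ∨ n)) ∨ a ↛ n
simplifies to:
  j ∨ (a ∧ ¬n)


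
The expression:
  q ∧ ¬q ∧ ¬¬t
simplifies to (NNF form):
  False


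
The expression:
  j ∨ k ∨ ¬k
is always true.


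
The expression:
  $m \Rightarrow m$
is always true.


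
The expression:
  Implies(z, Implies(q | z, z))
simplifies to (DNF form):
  True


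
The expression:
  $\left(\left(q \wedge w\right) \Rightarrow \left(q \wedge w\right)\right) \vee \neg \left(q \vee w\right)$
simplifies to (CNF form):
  $\text{True}$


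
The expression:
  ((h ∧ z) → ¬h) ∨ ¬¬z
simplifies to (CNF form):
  True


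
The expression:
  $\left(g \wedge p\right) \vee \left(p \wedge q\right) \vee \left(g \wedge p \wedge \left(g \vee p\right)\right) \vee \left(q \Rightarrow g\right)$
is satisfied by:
  {p: True, g: True, q: False}
  {p: True, g: False, q: False}
  {g: True, p: False, q: False}
  {p: False, g: False, q: False}
  {q: True, p: True, g: True}
  {q: True, p: True, g: False}
  {q: True, g: True, p: False}


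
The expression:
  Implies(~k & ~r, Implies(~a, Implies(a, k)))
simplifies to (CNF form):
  True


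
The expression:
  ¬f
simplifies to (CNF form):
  ¬f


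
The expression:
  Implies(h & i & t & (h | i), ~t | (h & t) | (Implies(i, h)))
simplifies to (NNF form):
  True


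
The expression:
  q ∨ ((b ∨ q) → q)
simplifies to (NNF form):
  q ∨ ¬b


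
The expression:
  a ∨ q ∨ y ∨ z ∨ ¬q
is always true.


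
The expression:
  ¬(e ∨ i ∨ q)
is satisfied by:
  {q: False, i: False, e: False}


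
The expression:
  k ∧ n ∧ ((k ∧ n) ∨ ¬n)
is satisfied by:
  {n: True, k: True}


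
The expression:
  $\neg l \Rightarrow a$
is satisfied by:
  {a: True, l: True}
  {a: True, l: False}
  {l: True, a: False}


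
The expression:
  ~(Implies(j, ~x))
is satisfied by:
  {j: True, x: True}


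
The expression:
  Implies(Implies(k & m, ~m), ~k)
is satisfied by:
  {m: True, k: False}
  {k: False, m: False}
  {k: True, m: True}


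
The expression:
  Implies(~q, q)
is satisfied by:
  {q: True}


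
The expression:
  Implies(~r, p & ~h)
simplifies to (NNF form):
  r | (p & ~h)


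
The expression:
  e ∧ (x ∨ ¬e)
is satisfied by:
  {e: True, x: True}


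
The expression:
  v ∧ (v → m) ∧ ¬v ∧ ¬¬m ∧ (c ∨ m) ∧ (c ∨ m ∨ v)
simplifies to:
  False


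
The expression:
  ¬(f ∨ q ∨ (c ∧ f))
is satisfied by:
  {q: False, f: False}


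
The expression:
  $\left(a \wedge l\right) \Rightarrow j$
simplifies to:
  $j \vee \neg a \vee \neg l$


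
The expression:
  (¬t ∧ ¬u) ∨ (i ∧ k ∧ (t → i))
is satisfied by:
  {k: True, i: True, u: False, t: False}
  {k: True, u: False, i: False, t: False}
  {i: True, k: False, u: False, t: False}
  {k: False, u: False, i: False, t: False}
  {k: True, t: True, i: True, u: False}
  {k: True, u: True, i: True, t: False}
  {t: True, k: True, u: True, i: True}


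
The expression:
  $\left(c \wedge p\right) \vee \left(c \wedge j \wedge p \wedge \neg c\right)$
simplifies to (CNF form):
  $c \wedge p$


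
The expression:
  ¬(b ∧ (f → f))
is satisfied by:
  {b: False}


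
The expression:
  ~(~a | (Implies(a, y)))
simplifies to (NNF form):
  a & ~y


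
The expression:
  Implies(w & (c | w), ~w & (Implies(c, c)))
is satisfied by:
  {w: False}


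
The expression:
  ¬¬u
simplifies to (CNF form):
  u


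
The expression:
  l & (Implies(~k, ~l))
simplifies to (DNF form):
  k & l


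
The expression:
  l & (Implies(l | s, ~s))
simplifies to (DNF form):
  l & ~s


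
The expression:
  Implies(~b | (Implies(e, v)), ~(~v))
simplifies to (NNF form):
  v | (b & e)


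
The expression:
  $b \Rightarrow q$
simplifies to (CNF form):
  $q \vee \neg b$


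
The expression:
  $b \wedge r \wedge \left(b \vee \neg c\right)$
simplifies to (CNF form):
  $b \wedge r$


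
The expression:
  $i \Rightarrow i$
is always true.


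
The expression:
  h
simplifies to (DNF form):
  h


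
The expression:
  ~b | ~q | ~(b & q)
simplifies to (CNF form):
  ~b | ~q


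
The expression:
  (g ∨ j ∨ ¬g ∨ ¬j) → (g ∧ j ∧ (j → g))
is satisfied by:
  {j: True, g: True}


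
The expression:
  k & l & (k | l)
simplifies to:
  k & l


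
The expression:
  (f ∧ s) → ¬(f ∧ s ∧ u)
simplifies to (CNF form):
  ¬f ∨ ¬s ∨ ¬u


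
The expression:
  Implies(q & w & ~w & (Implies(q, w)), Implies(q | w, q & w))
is always true.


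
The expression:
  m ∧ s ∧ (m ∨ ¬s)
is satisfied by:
  {m: True, s: True}


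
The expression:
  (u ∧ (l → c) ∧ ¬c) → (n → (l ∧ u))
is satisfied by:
  {c: True, l: True, u: False, n: False}
  {c: True, u: False, l: False, n: False}
  {l: True, c: False, u: False, n: False}
  {c: False, u: False, l: False, n: False}
  {n: True, c: True, l: True, u: False}
  {n: True, c: True, u: False, l: False}
  {n: True, l: True, c: False, u: False}
  {n: True, c: False, u: False, l: False}
  {c: True, u: True, l: True, n: False}
  {c: True, u: True, n: False, l: False}
  {u: True, l: True, n: False, c: False}
  {u: True, n: False, l: False, c: False}
  {c: True, u: True, n: True, l: True}
  {c: True, u: True, n: True, l: False}
  {u: True, n: True, l: True, c: False}


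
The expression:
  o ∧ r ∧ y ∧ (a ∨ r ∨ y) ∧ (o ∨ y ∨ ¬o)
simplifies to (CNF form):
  o ∧ r ∧ y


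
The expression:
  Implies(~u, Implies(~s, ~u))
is always true.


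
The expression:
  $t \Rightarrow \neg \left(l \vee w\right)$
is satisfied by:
  {w: False, t: False, l: False}
  {l: True, w: False, t: False}
  {w: True, l: False, t: False}
  {l: True, w: True, t: False}
  {t: True, l: False, w: False}


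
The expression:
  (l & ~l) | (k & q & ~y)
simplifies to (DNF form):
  k & q & ~y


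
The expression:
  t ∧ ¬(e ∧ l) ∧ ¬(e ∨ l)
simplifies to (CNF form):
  t ∧ ¬e ∧ ¬l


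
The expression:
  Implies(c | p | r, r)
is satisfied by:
  {r: True, c: False, p: False}
  {r: True, p: True, c: False}
  {r: True, c: True, p: False}
  {r: True, p: True, c: True}
  {p: False, c: False, r: False}


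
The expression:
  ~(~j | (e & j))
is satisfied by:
  {j: True, e: False}


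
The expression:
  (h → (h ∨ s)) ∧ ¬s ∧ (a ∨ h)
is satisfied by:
  {a: True, h: True, s: False}
  {a: True, h: False, s: False}
  {h: True, a: False, s: False}


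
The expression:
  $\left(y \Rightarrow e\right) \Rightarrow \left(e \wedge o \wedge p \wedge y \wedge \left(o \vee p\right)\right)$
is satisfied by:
  {p: True, o: True, y: True, e: False}
  {p: True, y: True, o: False, e: False}
  {o: True, y: True, p: False, e: False}
  {y: True, p: False, o: False, e: False}
  {p: True, e: True, o: True, y: True}


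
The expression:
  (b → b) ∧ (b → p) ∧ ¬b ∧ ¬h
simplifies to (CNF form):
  ¬b ∧ ¬h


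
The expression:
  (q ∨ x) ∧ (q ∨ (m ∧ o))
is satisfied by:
  {q: True, m: True, o: True, x: True}
  {q: True, m: True, o: True, x: False}
  {q: True, m: True, x: True, o: False}
  {q: True, m: True, x: False, o: False}
  {q: True, o: True, x: True, m: False}
  {q: True, o: True, x: False, m: False}
  {q: True, o: False, x: True, m: False}
  {q: True, o: False, x: False, m: False}
  {m: True, o: True, x: True, q: False}


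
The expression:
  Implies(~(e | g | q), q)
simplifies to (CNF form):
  e | g | q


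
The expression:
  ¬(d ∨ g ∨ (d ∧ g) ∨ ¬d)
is never true.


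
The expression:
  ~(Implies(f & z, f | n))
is never true.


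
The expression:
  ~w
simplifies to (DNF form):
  ~w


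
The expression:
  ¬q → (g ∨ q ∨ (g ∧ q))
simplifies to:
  g ∨ q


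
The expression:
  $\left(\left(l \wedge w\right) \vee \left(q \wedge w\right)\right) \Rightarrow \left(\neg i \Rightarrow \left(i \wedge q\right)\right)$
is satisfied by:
  {i: True, q: False, w: False, l: False}
  {i: True, l: True, q: False, w: False}
  {i: True, q: True, w: False, l: False}
  {i: True, l: True, q: True, w: False}
  {l: False, q: False, w: False, i: False}
  {l: True, q: False, w: False, i: False}
  {q: True, l: False, w: False, i: False}
  {l: True, q: True, w: False, i: False}
  {w: True, i: True, l: False, q: False}
  {l: True, w: True, i: True, q: False}
  {w: True, i: True, q: True, l: False}
  {l: True, w: True, i: True, q: True}
  {w: True, i: False, q: False, l: False}


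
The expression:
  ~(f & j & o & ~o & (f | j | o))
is always true.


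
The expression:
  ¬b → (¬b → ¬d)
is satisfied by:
  {b: True, d: False}
  {d: False, b: False}
  {d: True, b: True}


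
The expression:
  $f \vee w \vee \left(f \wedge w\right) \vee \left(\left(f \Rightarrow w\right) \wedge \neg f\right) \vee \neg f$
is always true.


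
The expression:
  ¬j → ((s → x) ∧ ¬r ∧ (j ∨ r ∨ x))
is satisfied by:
  {x: True, j: True, r: False}
  {j: True, r: False, x: False}
  {x: True, j: True, r: True}
  {j: True, r: True, x: False}
  {x: True, r: False, j: False}


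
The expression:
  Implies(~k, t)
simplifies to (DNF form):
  k | t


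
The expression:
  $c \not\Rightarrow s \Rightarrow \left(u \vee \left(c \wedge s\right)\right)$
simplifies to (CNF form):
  $s \vee u \vee \neg c$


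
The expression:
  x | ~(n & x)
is always true.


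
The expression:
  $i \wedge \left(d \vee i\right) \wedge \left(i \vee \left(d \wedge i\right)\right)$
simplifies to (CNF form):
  $i$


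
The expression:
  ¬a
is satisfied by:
  {a: False}


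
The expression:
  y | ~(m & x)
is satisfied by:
  {y: True, m: False, x: False}
  {m: False, x: False, y: False}
  {y: True, x: True, m: False}
  {x: True, m: False, y: False}
  {y: True, m: True, x: False}
  {m: True, y: False, x: False}
  {y: True, x: True, m: True}


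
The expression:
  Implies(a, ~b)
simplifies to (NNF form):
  ~a | ~b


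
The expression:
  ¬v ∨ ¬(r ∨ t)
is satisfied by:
  {r: False, v: False, t: False}
  {t: True, r: False, v: False}
  {r: True, t: False, v: False}
  {t: True, r: True, v: False}
  {v: True, t: False, r: False}


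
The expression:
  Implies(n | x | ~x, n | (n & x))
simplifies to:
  n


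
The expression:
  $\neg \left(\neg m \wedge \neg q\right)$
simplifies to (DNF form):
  $m \vee q$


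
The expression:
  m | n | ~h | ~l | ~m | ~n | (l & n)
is always true.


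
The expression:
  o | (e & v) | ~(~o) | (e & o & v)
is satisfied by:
  {o: True, v: True, e: True}
  {o: True, v: True, e: False}
  {o: True, e: True, v: False}
  {o: True, e: False, v: False}
  {v: True, e: True, o: False}


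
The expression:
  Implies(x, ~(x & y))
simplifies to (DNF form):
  ~x | ~y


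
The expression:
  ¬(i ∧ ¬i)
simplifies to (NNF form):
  True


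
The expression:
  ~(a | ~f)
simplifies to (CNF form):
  f & ~a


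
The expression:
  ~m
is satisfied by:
  {m: False}


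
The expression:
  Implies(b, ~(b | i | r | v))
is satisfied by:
  {b: False}


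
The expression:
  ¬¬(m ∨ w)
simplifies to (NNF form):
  m ∨ w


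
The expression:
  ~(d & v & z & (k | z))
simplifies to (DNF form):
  ~d | ~v | ~z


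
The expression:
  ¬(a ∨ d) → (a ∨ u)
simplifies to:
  a ∨ d ∨ u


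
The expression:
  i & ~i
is never true.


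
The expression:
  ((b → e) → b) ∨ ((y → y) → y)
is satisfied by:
  {y: True, b: True}
  {y: True, b: False}
  {b: True, y: False}


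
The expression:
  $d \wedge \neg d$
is never true.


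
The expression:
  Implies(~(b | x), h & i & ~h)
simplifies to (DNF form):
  b | x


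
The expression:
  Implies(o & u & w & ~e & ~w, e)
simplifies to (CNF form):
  True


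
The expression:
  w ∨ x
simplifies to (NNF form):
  w ∨ x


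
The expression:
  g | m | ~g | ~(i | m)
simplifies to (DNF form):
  True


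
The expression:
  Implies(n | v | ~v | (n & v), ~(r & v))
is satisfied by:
  {v: False, r: False}
  {r: True, v: False}
  {v: True, r: False}


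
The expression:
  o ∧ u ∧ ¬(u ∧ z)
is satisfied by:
  {u: True, o: True, z: False}


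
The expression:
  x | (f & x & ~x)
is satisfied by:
  {x: True}


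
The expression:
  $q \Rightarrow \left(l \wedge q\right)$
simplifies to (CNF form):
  $l \vee \neg q$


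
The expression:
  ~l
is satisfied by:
  {l: False}


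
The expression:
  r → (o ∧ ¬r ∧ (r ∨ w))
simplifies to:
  ¬r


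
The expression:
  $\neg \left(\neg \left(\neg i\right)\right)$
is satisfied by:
  {i: False}


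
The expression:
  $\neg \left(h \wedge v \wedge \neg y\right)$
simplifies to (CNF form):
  $y \vee \neg h \vee \neg v$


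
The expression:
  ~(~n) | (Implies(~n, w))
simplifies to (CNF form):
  n | w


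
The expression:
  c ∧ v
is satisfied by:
  {c: True, v: True}


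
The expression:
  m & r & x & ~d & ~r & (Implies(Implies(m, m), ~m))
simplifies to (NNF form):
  False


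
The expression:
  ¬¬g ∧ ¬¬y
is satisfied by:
  {g: True, y: True}


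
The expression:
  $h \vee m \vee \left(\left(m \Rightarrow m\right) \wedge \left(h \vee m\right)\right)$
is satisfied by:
  {m: True, h: True}
  {m: True, h: False}
  {h: True, m: False}


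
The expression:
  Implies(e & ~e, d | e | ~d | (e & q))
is always true.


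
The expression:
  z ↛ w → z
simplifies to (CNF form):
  True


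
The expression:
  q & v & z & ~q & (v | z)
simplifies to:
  False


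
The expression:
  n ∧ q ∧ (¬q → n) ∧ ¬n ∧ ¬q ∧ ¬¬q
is never true.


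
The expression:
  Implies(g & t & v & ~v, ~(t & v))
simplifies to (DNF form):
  True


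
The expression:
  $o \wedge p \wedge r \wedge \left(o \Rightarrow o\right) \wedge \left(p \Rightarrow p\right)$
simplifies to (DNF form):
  $o \wedge p \wedge r$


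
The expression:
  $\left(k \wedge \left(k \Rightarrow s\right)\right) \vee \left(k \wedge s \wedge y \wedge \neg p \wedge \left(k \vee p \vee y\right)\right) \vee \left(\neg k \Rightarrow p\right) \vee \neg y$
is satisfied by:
  {k: True, p: True, y: False}
  {k: True, p: False, y: False}
  {p: True, k: False, y: False}
  {k: False, p: False, y: False}
  {y: True, k: True, p: True}
  {y: True, k: True, p: False}
  {y: True, p: True, k: False}


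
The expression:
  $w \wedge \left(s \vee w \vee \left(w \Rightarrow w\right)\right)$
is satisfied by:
  {w: True}


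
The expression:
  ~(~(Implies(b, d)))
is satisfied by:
  {d: True, b: False}
  {b: False, d: False}
  {b: True, d: True}


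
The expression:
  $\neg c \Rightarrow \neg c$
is always true.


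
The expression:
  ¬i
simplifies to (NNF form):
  ¬i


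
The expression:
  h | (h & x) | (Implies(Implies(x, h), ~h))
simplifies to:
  True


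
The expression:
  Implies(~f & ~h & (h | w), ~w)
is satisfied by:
  {f: True, h: True, w: False}
  {f: True, w: False, h: False}
  {h: True, w: False, f: False}
  {h: False, w: False, f: False}
  {f: True, h: True, w: True}
  {f: True, w: True, h: False}
  {h: True, w: True, f: False}


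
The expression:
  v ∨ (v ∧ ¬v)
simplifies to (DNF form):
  v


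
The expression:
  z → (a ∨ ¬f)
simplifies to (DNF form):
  a ∨ ¬f ∨ ¬z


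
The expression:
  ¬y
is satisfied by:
  {y: False}


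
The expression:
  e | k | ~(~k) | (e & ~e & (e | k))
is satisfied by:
  {k: True, e: True}
  {k: True, e: False}
  {e: True, k: False}


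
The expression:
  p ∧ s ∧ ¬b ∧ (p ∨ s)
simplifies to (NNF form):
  p ∧ s ∧ ¬b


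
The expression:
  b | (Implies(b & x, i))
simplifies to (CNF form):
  True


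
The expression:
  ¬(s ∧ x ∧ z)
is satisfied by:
  {s: False, z: False, x: False}
  {x: True, s: False, z: False}
  {z: True, s: False, x: False}
  {x: True, z: True, s: False}
  {s: True, x: False, z: False}
  {x: True, s: True, z: False}
  {z: True, s: True, x: False}


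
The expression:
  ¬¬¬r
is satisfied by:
  {r: False}


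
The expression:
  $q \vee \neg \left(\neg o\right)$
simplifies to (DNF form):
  $o \vee q$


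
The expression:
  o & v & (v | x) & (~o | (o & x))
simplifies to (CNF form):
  o & v & x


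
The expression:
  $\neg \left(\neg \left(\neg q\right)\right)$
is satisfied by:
  {q: False}


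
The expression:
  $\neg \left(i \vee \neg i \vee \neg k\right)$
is never true.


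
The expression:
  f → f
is always true.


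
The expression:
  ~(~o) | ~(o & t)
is always true.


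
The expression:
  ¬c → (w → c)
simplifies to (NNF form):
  c ∨ ¬w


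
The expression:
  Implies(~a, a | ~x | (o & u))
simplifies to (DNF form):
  a | ~x | (o & u)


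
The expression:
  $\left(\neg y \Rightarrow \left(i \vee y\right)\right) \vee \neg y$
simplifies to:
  $\text{True}$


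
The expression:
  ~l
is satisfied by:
  {l: False}


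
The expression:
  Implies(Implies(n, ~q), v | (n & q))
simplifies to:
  v | (n & q)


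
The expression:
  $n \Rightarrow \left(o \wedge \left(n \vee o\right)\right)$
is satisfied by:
  {o: True, n: False}
  {n: False, o: False}
  {n: True, o: True}


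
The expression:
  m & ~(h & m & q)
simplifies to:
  m & (~h | ~q)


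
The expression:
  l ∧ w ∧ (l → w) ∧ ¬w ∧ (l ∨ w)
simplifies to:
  False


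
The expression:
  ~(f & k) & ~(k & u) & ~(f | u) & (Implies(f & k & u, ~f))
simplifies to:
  ~f & ~u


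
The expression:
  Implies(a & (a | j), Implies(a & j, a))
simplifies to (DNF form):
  True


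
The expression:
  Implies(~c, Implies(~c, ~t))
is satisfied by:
  {c: True, t: False}
  {t: False, c: False}
  {t: True, c: True}


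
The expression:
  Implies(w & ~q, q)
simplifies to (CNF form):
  q | ~w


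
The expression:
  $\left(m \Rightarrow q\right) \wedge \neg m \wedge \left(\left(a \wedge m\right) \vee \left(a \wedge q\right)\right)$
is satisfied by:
  {a: True, q: True, m: False}


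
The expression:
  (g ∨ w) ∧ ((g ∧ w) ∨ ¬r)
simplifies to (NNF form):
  (g ∧ w) ∨ (g ∧ ¬r) ∨ (w ∧ ¬r)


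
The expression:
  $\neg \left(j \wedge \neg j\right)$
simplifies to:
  $\text{True}$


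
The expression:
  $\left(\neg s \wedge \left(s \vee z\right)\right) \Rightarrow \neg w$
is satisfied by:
  {s: True, w: False, z: False}
  {w: False, z: False, s: False}
  {z: True, s: True, w: False}
  {z: True, w: False, s: False}
  {s: True, w: True, z: False}
  {w: True, s: False, z: False}
  {z: True, w: True, s: True}


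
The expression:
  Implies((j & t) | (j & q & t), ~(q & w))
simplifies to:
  ~j | ~q | ~t | ~w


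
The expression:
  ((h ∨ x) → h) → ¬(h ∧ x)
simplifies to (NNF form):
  ¬h ∨ ¬x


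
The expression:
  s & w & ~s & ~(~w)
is never true.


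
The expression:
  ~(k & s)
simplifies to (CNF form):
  ~k | ~s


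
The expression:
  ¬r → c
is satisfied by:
  {r: True, c: True}
  {r: True, c: False}
  {c: True, r: False}


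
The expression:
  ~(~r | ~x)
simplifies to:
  r & x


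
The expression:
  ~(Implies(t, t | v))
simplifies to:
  False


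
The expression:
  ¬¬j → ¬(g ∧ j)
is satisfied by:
  {g: False, j: False}
  {j: True, g: False}
  {g: True, j: False}


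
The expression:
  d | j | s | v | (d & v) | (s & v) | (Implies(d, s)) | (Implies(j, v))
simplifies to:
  True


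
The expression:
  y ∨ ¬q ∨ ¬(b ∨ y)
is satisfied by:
  {y: True, q: False, b: False}
  {q: False, b: False, y: False}
  {y: True, b: True, q: False}
  {b: True, q: False, y: False}
  {y: True, q: True, b: False}
  {q: True, y: False, b: False}
  {y: True, b: True, q: True}


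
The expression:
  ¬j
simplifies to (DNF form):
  ¬j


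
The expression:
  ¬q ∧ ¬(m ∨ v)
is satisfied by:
  {q: False, v: False, m: False}


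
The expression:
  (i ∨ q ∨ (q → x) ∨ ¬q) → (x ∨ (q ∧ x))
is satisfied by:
  {x: True}


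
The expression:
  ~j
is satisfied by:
  {j: False}


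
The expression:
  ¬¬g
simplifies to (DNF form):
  g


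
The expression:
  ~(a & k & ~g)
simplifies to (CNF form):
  g | ~a | ~k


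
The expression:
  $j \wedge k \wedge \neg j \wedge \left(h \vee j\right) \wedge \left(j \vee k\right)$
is never true.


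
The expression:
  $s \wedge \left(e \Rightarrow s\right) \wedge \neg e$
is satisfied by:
  {s: True, e: False}


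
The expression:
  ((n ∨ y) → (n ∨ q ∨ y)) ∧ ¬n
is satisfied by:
  {n: False}


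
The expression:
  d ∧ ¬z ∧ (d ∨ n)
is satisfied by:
  {d: True, z: False}


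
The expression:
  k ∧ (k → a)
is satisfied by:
  {a: True, k: True}


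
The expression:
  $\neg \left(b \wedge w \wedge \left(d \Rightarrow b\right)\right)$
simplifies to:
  $\neg b \vee \neg w$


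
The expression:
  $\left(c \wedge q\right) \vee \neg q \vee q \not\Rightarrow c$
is always true.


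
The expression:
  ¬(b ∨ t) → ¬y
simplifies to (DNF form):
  b ∨ t ∨ ¬y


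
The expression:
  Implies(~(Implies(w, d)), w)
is always true.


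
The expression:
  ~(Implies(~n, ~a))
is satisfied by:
  {a: True, n: False}


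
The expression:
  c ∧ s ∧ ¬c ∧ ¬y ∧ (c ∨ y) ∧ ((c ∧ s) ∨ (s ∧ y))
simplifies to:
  False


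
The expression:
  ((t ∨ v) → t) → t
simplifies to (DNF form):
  t ∨ v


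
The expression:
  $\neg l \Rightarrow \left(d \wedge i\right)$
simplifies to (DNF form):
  $l \vee \left(d \wedge i\right)$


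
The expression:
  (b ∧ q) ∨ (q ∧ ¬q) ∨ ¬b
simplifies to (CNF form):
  q ∨ ¬b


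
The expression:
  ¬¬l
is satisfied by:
  {l: True}


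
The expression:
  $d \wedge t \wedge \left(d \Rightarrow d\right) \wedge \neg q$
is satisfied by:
  {t: True, d: True, q: False}


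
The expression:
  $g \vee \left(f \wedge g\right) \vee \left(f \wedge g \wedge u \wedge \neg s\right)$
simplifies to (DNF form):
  $g$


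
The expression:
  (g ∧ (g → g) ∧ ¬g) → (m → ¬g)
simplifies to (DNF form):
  True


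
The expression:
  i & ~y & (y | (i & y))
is never true.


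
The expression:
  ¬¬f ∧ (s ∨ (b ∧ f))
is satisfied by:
  {b: True, s: True, f: True}
  {b: True, f: True, s: False}
  {s: True, f: True, b: False}


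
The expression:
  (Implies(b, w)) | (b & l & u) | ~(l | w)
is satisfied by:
  {u: True, w: True, l: False, b: False}
  {u: True, l: False, w: False, b: False}
  {w: True, u: False, l: False, b: False}
  {u: False, l: False, w: False, b: False}
  {b: True, u: True, w: True, l: False}
  {b: True, u: True, l: False, w: False}
  {b: True, w: True, u: False, l: False}
  {b: True, u: False, l: False, w: False}
  {u: True, l: True, w: True, b: False}
  {u: True, l: True, b: False, w: False}
  {l: True, w: True, b: False, u: False}
  {l: True, b: False, w: False, u: False}
  {u: True, l: True, b: True, w: True}
  {u: True, l: True, b: True, w: False}
  {l: True, b: True, w: True, u: False}


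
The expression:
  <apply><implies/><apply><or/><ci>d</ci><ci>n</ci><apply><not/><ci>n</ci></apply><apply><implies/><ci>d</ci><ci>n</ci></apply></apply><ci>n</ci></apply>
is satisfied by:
  {n: True}


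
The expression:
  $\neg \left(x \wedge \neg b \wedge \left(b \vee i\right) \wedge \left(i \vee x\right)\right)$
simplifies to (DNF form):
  $b \vee \neg i \vee \neg x$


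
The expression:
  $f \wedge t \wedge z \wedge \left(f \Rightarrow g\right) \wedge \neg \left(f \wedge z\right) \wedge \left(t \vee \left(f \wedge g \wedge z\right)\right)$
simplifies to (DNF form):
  $\text{False}$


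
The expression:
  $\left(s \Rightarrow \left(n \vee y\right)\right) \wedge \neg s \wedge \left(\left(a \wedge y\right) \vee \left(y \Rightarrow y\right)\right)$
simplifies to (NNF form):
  $\neg s$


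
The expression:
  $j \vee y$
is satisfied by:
  {y: True, j: True}
  {y: True, j: False}
  {j: True, y: False}


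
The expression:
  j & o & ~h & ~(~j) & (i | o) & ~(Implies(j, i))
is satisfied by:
  {j: True, o: True, i: False, h: False}


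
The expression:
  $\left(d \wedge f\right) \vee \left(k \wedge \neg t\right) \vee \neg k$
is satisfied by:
  {d: True, f: True, k: False, t: False}
  {d: True, f: False, k: False, t: False}
  {f: True, d: False, k: False, t: False}
  {d: False, f: False, k: False, t: False}
  {d: True, t: True, f: True, k: False}
  {d: True, t: True, f: False, k: False}
  {t: True, f: True, d: False, k: False}
  {t: True, d: False, f: False, k: False}
  {d: True, k: True, f: True, t: False}
  {d: True, k: True, f: False, t: False}
  {k: True, f: True, d: False, t: False}
  {k: True, d: False, f: False, t: False}
  {d: True, t: True, k: True, f: True}


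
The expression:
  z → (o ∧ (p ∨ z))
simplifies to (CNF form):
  o ∨ ¬z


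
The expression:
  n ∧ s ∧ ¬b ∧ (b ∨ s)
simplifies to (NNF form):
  n ∧ s ∧ ¬b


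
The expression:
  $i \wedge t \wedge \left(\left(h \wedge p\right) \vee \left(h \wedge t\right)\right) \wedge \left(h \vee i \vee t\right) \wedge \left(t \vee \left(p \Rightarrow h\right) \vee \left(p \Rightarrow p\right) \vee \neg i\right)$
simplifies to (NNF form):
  $h \wedge i \wedge t$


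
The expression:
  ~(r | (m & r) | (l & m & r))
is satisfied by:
  {r: False}


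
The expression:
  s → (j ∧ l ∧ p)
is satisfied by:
  {p: True, l: True, j: True, s: False}
  {p: True, l: True, j: False, s: False}
  {p: True, j: True, l: False, s: False}
  {p: True, j: False, l: False, s: False}
  {l: True, j: True, p: False, s: False}
  {l: True, p: False, j: False, s: False}
  {l: False, j: True, p: False, s: False}
  {l: False, p: False, j: False, s: False}
  {p: True, s: True, l: True, j: True}


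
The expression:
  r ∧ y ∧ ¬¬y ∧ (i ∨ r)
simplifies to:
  r ∧ y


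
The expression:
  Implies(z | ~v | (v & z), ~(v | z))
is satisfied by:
  {z: False}


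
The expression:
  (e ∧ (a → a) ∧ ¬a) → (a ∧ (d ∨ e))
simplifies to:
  a ∨ ¬e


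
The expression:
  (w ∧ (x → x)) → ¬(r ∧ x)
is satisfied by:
  {w: False, x: False, r: False}
  {r: True, w: False, x: False}
  {x: True, w: False, r: False}
  {r: True, x: True, w: False}
  {w: True, r: False, x: False}
  {r: True, w: True, x: False}
  {x: True, w: True, r: False}


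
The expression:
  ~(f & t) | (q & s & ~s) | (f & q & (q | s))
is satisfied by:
  {q: True, t: False, f: False}
  {t: False, f: False, q: False}
  {f: True, q: True, t: False}
  {f: True, t: False, q: False}
  {q: True, t: True, f: False}
  {t: True, q: False, f: False}
  {f: True, t: True, q: True}


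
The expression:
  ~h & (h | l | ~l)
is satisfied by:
  {h: False}


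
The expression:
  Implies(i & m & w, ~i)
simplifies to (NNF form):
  ~i | ~m | ~w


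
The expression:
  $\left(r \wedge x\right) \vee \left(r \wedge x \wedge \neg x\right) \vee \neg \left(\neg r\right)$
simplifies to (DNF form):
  $r$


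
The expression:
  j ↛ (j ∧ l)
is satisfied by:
  {j: True, l: False}


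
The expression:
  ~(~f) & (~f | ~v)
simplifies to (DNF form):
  f & ~v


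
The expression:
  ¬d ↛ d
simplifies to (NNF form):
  True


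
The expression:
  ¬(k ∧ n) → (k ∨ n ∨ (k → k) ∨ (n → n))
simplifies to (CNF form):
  True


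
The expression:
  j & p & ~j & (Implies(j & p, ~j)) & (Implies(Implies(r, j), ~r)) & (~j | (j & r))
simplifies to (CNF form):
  False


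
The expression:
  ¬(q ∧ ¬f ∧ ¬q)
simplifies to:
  True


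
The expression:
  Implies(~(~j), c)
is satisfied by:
  {c: True, j: False}
  {j: False, c: False}
  {j: True, c: True}


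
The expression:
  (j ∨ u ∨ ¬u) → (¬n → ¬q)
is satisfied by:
  {n: True, q: False}
  {q: False, n: False}
  {q: True, n: True}


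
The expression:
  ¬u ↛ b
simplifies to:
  ¬b ∧ ¬u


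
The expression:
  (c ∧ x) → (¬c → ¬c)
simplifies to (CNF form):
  True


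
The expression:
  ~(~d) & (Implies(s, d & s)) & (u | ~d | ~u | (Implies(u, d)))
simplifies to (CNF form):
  d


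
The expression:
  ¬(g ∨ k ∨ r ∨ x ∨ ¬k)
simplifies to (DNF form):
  False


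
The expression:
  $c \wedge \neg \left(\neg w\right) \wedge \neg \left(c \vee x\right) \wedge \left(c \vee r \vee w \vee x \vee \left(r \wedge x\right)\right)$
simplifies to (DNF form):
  $\text{False}$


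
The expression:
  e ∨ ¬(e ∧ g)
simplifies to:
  True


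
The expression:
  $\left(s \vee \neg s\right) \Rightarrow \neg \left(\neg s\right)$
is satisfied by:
  {s: True}


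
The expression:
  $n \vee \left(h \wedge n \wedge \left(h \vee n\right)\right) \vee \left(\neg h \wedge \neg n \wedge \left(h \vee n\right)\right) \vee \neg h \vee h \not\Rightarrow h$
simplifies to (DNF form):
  $n \vee \neg h$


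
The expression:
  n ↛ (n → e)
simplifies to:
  n ∧ ¬e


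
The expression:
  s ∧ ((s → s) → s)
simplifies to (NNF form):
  s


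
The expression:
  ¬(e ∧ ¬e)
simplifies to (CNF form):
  True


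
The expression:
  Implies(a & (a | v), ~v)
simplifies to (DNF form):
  ~a | ~v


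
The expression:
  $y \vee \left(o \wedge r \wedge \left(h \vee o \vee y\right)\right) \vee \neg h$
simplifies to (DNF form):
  $y \vee \left(o \wedge r\right) \vee \neg h$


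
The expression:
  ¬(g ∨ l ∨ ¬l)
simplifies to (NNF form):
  False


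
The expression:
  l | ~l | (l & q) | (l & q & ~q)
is always true.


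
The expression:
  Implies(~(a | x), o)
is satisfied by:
  {a: True, x: True, o: True}
  {a: True, x: True, o: False}
  {a: True, o: True, x: False}
  {a: True, o: False, x: False}
  {x: True, o: True, a: False}
  {x: True, o: False, a: False}
  {o: True, x: False, a: False}


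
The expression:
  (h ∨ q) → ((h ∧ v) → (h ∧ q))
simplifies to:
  q ∨ ¬h ∨ ¬v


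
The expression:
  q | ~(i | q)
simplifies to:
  q | ~i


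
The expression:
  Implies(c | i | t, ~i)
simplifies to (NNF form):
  ~i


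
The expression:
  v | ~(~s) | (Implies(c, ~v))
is always true.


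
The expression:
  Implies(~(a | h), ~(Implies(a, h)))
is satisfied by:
  {a: True, h: True}
  {a: True, h: False}
  {h: True, a: False}


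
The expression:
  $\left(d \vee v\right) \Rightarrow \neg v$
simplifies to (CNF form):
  $\neg v$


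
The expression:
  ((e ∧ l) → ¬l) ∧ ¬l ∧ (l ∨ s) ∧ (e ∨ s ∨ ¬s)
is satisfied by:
  {s: True, l: False}
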